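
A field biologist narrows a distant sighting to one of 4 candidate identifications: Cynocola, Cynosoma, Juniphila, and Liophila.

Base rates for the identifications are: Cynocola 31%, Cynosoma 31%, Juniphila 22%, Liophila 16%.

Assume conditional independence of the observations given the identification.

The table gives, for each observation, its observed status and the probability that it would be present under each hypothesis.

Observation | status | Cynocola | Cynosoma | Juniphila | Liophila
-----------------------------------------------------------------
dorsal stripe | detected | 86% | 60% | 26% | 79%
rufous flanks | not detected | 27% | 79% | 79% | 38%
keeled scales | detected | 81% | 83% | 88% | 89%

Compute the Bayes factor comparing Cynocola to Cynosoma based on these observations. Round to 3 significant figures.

The Bayes factor is the ratio of the joint likelihoods of the evidence pattern under the two hypotheses (using 1 − P(present | H) for each absent observation).
  Cynocola: 0.86 × (1 − 0.27) × 0.81 = 0.50852
  Cynosoma: 0.60 × (1 − 0.79) × 0.83 = 0.10458
Bayes factor = 0.50852 / 0.10458 ≈ 4.86

4.86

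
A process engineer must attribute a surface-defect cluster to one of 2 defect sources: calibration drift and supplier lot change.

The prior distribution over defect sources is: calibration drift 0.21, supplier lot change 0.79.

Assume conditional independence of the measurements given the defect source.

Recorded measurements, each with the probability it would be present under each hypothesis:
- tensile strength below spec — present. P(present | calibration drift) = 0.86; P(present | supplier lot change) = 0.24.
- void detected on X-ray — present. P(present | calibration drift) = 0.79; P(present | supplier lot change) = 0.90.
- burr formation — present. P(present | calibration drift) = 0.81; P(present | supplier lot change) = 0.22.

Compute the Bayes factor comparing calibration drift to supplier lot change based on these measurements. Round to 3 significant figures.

Take the product of per-measurement likelihoods under each hypothesis, then divide.
  calibration drift: 0.86 × 0.79 × 0.81 = 0.55031
  supplier lot change: 0.24 × 0.90 × 0.22 = 0.04752
Bayes factor = 0.55031 / 0.04752 ≈ 11.6

11.6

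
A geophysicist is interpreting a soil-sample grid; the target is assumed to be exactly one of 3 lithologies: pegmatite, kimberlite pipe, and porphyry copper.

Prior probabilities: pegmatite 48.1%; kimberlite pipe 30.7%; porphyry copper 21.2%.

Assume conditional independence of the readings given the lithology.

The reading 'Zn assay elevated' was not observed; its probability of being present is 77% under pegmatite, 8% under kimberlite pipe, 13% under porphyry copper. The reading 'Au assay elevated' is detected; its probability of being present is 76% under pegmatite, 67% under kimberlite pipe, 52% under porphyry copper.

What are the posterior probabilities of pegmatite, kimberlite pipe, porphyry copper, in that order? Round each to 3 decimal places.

0.228, 0.513, 0.260

For each hypothesis, the unnormalized posterior weight is prior × product of the reading likelihoods (using 1 − P(present | H) for each absent reading):
  pegmatite: 0.481 × (1 − 0.77) × 0.76 = 0.084079
  kimberlite pipe: 0.307 × (1 − 0.08) × 0.67 = 0.18923
  porphyry copper: 0.212 × (1 − 0.13) × 0.52 = 0.095909
Normalizing constant Z = 0.084079 + 0.18923 + 0.095909 = 0.36922.
P(pegmatite | evidence) = 0.084079 / 0.36922 ≈ 0.228
P(kimberlite pipe | evidence) = 0.18923 / 0.36922 ≈ 0.513
P(porphyry copper | evidence) = 0.095909 / 0.36922 ≈ 0.260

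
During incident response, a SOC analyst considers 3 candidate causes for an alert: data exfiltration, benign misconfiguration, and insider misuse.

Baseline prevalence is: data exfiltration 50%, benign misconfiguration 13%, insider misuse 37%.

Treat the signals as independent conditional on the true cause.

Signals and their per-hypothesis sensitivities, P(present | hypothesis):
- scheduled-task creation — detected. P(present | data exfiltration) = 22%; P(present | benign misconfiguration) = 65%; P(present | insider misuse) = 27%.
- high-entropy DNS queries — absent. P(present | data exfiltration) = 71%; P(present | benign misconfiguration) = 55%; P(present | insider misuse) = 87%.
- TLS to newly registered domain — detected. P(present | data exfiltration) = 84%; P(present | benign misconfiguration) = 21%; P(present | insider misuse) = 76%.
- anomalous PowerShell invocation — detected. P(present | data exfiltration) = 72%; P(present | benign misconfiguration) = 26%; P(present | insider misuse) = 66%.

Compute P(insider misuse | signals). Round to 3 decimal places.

Multiply each prior by the joint likelihood of the signal pattern (using 1 − P(present | H) for each absent signal):
  data exfiltration: 0.50 × 0.22 × (1 − 0.71) × 0.84 × 0.72 = 0.019293
  benign misconfiguration: 0.13 × 0.65 × (1 − 0.55) × 0.21 × 0.26 = 0.0020762
  insider misuse: 0.37 × 0.27 × (1 − 0.87) × 0.76 × 0.66 = 0.0065143
Normalizing constant Z = 0.019293 + 0.0020762 + 0.0065143 = 0.027884.
P(insider misuse | evidence) = 0.0065143 / 0.027884 ≈ 0.234.

0.234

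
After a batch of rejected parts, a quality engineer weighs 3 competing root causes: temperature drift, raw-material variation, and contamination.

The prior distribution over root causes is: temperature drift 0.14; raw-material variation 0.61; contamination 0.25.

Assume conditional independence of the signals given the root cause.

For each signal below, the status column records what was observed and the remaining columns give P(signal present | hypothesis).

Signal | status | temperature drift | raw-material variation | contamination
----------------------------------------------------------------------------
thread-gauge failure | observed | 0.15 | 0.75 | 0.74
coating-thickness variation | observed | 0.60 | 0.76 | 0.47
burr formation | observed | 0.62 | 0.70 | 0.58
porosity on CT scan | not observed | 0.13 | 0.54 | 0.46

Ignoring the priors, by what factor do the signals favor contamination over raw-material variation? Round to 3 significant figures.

The Bayes factor is the ratio of the joint likelihoods of the signal pattern under the two hypotheses (using 1 − P(present | H) for each absent signal).
  contamination: 0.74 × 0.47 × 0.58 × (1 − 0.46) = 0.10893
  raw-material variation: 0.75 × 0.76 × 0.70 × (1 − 0.54) = 0.18354
Bayes factor = 0.10893 / 0.18354 ≈ 0.593

0.593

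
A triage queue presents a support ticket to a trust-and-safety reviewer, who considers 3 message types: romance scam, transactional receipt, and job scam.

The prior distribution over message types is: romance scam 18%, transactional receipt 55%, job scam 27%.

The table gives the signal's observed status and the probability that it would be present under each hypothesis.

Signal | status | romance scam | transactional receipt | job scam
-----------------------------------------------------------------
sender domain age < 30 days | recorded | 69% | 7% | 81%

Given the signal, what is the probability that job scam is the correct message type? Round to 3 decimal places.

0.573

Multiply each prior by the likelihood of the signal:
  romance scam: 0.18 × 0.69 = 0.1242
  transactional receipt: 0.55 × 0.07 = 0.0385
  job scam: 0.27 × 0.81 = 0.2187
Marginal likelihood of the evidence = 0.3814.
P(job scam | evidence) = 0.2187 / 0.3814 ≈ 0.573.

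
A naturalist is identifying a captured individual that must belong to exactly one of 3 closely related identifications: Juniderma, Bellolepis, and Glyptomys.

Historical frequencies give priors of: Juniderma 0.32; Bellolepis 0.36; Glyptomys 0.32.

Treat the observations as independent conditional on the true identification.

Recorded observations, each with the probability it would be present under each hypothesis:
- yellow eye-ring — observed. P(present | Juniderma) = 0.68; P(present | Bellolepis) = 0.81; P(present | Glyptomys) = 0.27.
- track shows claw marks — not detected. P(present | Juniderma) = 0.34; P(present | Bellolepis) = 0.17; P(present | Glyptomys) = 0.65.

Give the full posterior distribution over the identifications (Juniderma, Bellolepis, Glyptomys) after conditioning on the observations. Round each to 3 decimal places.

Multiply each prior by the joint likelihood of the evidence pattern (using 1 − P(present | H) for each absent observation):
  Juniderma: 0.32 × 0.68 × (1 − 0.34) = 0.14362
  Bellolepis: 0.36 × 0.81 × (1 − 0.17) = 0.24203
  Glyptomys: 0.32 × 0.27 × (1 − 0.65) = 0.03024
Normalizing constant Z = 0.14362 + 0.24203 + 0.03024 = 0.41588.
P(Juniderma | evidence) = 0.14362 / 0.41588 ≈ 0.345
P(Bellolepis | evidence) = 0.24203 / 0.41588 ≈ 0.582
P(Glyptomys | evidence) = 0.03024 / 0.41588 ≈ 0.073

0.345, 0.582, 0.073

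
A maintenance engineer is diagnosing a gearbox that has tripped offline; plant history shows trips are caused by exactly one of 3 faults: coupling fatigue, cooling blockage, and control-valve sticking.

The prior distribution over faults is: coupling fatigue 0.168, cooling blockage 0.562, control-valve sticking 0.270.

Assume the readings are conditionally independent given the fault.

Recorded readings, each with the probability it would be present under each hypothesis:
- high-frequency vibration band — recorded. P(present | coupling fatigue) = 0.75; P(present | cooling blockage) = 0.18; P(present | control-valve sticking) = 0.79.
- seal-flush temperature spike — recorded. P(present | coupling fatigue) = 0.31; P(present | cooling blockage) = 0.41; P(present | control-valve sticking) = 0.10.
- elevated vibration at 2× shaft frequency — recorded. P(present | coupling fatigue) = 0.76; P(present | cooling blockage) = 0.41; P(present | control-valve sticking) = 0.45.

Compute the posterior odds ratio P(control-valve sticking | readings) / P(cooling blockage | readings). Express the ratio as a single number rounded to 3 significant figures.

0.564

Unnormalized posterior weight (prior times the reading likelihoods) for each of the two hypotheses:
  control-valve sticking: 0.270 × 0.79 × 0.10 × 0.45 = 0.0095985
  cooling blockage: 0.562 × 0.18 × 0.41 × 0.41 = 0.017005
Odds(control-valve sticking : cooling blockage) = 0.0095985 / 0.017005 ≈ 0.564.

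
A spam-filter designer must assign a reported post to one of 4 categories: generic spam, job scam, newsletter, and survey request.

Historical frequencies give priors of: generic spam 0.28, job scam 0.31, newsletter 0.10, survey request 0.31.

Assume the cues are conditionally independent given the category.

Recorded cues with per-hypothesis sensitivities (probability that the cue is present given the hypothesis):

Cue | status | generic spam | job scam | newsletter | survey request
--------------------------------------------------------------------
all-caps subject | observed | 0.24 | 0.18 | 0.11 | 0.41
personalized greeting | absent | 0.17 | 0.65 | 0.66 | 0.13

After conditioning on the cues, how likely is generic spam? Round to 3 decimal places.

0.294

Multiply each prior by the joint likelihood of the cue pattern (using 1 − P(present | H) for each absent cue):
  generic spam: 0.28 × 0.24 × (1 − 0.17) = 0.055776
  job scam: 0.31 × 0.18 × (1 − 0.65) = 0.01953
  newsletter: 0.10 × 0.11 × (1 − 0.66) = 0.00374
  survey request: 0.31 × 0.41 × (1 − 0.13) = 0.11058
Marginal likelihood of the evidence = 0.18962.
P(generic spam | evidence) = 0.055776 / 0.18962 ≈ 0.294.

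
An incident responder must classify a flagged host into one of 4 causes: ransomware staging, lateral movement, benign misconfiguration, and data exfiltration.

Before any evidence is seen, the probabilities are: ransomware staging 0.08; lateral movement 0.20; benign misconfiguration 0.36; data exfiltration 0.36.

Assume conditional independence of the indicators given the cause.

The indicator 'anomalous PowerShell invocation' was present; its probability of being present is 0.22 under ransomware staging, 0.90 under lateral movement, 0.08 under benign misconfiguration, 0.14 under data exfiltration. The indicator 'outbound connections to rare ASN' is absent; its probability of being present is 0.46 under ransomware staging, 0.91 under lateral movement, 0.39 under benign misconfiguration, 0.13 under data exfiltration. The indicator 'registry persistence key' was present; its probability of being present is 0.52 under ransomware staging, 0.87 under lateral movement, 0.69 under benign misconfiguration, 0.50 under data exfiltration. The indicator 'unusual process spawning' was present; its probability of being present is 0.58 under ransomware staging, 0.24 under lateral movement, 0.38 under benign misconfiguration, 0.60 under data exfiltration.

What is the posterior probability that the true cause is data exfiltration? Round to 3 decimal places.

By Bayes' rule with conditional independence, the unnormalized weight for each hypothesis is prior × ∏ likelihoods (using 1 − P(present | H) for each absent indicator):
  ransomware staging: 0.08 × 0.22 × (1 − 0.46) × 0.52 × 0.58 = 0.0028664
  lateral movement: 0.20 × 0.90 × (1 − 0.91) × 0.87 × 0.24 = 0.0033826
  benign misconfiguration: 0.36 × 0.08 × (1 − 0.39) × 0.69 × 0.38 = 0.0046063
  data exfiltration: 0.36 × 0.14 × (1 − 0.13) × 0.50 × 0.60 = 0.013154
Normalizing constant Z = 0.0028664 + 0.0033826 + 0.0046063 + 0.013154 = 0.02401.
P(data exfiltration | evidence) = 0.013154 / 0.02401 ≈ 0.548.

0.548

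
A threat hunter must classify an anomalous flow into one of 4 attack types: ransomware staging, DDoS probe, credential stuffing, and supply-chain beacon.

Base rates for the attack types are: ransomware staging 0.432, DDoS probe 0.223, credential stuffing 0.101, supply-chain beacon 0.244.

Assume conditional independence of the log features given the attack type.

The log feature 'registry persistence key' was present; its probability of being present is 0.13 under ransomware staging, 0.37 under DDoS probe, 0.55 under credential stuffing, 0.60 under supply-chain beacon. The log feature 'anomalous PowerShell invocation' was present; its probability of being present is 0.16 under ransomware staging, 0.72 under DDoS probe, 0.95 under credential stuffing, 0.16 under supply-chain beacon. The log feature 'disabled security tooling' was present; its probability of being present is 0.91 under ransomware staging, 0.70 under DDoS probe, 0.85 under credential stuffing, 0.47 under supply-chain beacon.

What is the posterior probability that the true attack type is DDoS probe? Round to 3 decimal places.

0.394

By Bayes' rule with conditional independence, the unnormalized weight for each hypothesis is prior × ∏ likelihoods:
  ransomware staging: 0.432 × 0.13 × 0.16 × 0.91 = 0.0081769
  DDoS probe: 0.223 × 0.37 × 0.72 × 0.70 = 0.041585
  credential stuffing: 0.101 × 0.55 × 0.95 × 0.85 = 0.044857
  supply-chain beacon: 0.244 × 0.60 × 0.16 × 0.47 = 0.011009
Normalizing constant Z = 0.0081769 + 0.041585 + 0.044857 + 0.011009 = 0.10563.
P(DDoS probe | evidence) = 0.041585 / 0.10563 ≈ 0.394.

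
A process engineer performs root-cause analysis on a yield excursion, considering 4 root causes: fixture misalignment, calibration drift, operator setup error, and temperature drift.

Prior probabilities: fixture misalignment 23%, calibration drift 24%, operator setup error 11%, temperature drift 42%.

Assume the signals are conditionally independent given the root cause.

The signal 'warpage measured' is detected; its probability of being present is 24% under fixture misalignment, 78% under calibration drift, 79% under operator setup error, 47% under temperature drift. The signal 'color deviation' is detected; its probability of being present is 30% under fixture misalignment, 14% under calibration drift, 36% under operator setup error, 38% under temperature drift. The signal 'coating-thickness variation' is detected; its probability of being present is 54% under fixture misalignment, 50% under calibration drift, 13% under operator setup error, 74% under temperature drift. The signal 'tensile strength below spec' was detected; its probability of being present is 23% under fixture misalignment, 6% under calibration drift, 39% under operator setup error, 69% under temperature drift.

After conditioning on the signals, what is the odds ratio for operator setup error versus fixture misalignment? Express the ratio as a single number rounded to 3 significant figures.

Posterior odds equal prior odds times the likelihood ratio; only the two competing hypotheses matter.
  operator setup error: 0.11 × 0.79 × 0.36 × 0.13 × 0.39 = 0.0015861
  fixture misalignment: 0.23 × 0.24 × 0.30 × 0.54 × 0.23 = 0.0020568
Odds(operator setup error : fixture misalignment) = 0.0015861 / 0.0020568 ≈ 0.771.

0.771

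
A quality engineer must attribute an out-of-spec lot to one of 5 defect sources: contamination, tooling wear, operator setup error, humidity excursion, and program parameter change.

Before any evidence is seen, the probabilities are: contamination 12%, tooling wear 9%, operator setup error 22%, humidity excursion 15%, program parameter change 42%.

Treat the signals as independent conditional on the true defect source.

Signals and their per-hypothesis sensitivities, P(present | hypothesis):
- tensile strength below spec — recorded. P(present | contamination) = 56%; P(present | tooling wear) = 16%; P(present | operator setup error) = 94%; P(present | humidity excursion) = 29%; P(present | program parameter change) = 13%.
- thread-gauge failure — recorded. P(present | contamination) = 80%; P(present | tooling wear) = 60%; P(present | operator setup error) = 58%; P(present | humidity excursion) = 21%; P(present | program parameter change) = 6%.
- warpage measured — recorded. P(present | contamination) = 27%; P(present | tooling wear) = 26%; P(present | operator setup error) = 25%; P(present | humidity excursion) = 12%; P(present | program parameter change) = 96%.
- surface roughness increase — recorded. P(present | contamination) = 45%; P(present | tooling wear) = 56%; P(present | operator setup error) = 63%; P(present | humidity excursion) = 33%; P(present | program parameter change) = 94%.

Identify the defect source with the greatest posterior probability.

Multiply each prior by the joint likelihood of the signal pattern:
  contamination: 0.12 × 0.56 × 0.80 × 0.27 × 0.45 = 0.0065318
  tooling wear: 0.09 × 0.16 × 0.60 × 0.26 × 0.56 = 0.001258
  operator setup error: 0.22 × 0.94 × 0.58 × 0.25 × 0.63 = 0.018891
  humidity excursion: 0.15 × 0.29 × 0.21 × 0.12 × 0.33 = 0.00036175
  program parameter change: 0.42 × 0.13 × 0.06 × 0.96 × 0.94 = 0.0029563
Marginal likelihood of the evidence = 0.029999.
P(contamination | evidence) ≈ 0.0065318 / 0.029999 ≈ 0.218
P(tooling wear | evidence) ≈ 0.001258 / 0.029999 ≈ 0.042
P(operator setup error | evidence) ≈ 0.018891 / 0.029999 ≈ 0.630
P(humidity excursion | evidence) ≈ 0.00036175 / 0.029999 ≈ 0.012
P(program parameter change | evidence) ≈ 0.0029563 / 0.029999 ≈ 0.099
The largest is 0.630, so operator setup error is most probable.

operator setup error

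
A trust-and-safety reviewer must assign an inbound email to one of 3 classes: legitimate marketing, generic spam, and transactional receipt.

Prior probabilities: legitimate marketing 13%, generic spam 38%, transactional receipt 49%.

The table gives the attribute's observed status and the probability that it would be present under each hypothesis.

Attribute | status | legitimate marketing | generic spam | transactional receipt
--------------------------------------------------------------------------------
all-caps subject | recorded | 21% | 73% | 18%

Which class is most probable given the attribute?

generic spam

Multiply each prior by the likelihood of the attribute:
  legitimate marketing: 0.13 × 0.21 = 0.0273
  generic spam: 0.38 × 0.73 = 0.2774
  transactional receipt: 0.49 × 0.18 = 0.0882
Normalizing constant Z = 0.0273 + 0.2774 + 0.0882 = 0.3929.
P(legitimate marketing | evidence) ≈ 0.0273 / 0.3929 ≈ 0.069
P(generic spam | evidence) ≈ 0.2774 / 0.3929 ≈ 0.706
P(transactional receipt | evidence) ≈ 0.0882 / 0.3929 ≈ 0.224
The largest is 0.706, so generic spam is most probable.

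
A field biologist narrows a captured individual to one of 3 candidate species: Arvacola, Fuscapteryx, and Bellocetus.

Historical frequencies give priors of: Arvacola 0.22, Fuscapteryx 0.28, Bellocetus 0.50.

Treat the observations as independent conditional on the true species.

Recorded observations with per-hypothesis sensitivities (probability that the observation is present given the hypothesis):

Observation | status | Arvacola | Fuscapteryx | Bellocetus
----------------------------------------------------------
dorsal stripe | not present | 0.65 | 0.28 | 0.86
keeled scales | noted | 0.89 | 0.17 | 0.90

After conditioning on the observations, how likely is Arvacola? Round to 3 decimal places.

By Bayes' rule with conditional independence, the unnormalized weight for each hypothesis is prior × ∏ likelihoods (using 1 − P(present | H) for each absent observation):
  Arvacola: 0.22 × (1 − 0.65) × 0.89 = 0.06853
  Fuscapteryx: 0.28 × (1 − 0.28) × 0.17 = 0.034272
  Bellocetus: 0.50 × (1 − 0.86) × 0.90 = 0.063
The unnormalized weights sum to 0.1658.
P(Arvacola | evidence) = 0.06853 / 0.1658 ≈ 0.413.

0.413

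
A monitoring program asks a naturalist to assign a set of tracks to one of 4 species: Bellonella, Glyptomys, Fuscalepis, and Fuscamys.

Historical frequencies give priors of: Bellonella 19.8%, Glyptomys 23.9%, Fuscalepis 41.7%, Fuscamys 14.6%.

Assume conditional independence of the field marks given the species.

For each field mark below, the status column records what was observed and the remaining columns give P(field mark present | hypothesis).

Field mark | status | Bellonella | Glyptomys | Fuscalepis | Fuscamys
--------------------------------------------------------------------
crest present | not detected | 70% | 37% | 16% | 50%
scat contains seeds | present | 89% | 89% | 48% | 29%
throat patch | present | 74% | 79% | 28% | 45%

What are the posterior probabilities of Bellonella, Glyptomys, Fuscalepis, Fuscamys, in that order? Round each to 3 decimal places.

0.194, 0.525, 0.234, 0.047

For each hypothesis, the unnormalized posterior weight is prior × product of the field mark likelihoods (using 1 − P(present | H) for each absent field mark):
  Bellonella: 0.198 × (1 − 0.70) × 0.89 × 0.74 = 0.039121
  Glyptomys: 0.239 × (1 − 0.37) × 0.89 × 0.79 = 0.10587
  Fuscalepis: 0.417 × (1 − 0.16) × 0.48 × 0.28 = 0.047078
  Fuscamys: 0.146 × (1 − 0.50) × 0.29 × 0.45 = 0.0095265
Normalizing constant Z = 0.039121 + 0.10587 + 0.047078 + 0.0095265 = 0.20159.
P(Bellonella | evidence) = 0.039121 / 0.20159 ≈ 0.194
P(Glyptomys | evidence) = 0.10587 / 0.20159 ≈ 0.525
P(Fuscalepis | evidence) = 0.047078 / 0.20159 ≈ 0.234
P(Fuscamys | evidence) = 0.0095265 / 0.20159 ≈ 0.047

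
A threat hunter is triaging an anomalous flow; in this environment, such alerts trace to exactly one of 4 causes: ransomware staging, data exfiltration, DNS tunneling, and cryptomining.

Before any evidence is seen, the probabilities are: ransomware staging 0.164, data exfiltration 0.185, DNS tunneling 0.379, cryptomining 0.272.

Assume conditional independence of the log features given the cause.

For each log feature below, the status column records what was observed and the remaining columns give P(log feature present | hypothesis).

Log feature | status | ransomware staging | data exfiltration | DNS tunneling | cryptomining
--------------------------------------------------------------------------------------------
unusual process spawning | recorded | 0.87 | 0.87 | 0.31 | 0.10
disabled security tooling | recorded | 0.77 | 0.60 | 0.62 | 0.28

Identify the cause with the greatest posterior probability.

ransomware staging

Multiply each prior by the joint likelihood of the log feature pattern:
  ransomware staging: 0.164 × 0.87 × 0.77 = 0.10986
  data exfiltration: 0.185 × 0.87 × 0.60 = 0.09657
  DNS tunneling: 0.379 × 0.31 × 0.62 = 0.072844
  cryptomining: 0.272 × 0.10 × 0.28 = 0.007616
The unnormalized weights sum to 0.28689.
P(ransomware staging | evidence) ≈ 0.10986 / 0.28689 ≈ 0.383
P(data exfiltration | evidence) ≈ 0.09657 / 0.28689 ≈ 0.337
P(DNS tunneling | evidence) ≈ 0.072844 / 0.28689 ≈ 0.254
P(cryptomining | evidence) ≈ 0.007616 / 0.28689 ≈ 0.027
The largest is 0.383, so ransomware staging is most probable.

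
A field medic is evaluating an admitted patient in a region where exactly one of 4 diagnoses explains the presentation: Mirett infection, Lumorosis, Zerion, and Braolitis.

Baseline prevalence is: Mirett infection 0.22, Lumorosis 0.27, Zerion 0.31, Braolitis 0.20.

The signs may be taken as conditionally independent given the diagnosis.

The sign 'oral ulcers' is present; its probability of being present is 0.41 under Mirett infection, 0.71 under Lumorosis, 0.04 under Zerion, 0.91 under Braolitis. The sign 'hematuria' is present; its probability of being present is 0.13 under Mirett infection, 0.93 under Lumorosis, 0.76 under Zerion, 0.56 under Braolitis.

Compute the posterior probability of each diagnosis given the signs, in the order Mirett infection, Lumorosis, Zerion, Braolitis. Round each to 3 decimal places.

0.039, 0.592, 0.031, 0.338

Multiply each prior by the joint likelihood of the sign pattern:
  Mirett infection: 0.22 × 0.41 × 0.13 = 0.011726
  Lumorosis: 0.27 × 0.71 × 0.93 = 0.17828
  Zerion: 0.31 × 0.04 × 0.76 = 0.009424
  Braolitis: 0.20 × 0.91 × 0.56 = 0.10192
Marginal likelihood of the evidence = 0.30135.
P(Mirett infection | evidence) = 0.011726 / 0.30135 ≈ 0.039
P(Lumorosis | evidence) = 0.17828 / 0.30135 ≈ 0.592
P(Zerion | evidence) = 0.009424 / 0.30135 ≈ 0.031
P(Braolitis | evidence) = 0.10192 / 0.30135 ≈ 0.338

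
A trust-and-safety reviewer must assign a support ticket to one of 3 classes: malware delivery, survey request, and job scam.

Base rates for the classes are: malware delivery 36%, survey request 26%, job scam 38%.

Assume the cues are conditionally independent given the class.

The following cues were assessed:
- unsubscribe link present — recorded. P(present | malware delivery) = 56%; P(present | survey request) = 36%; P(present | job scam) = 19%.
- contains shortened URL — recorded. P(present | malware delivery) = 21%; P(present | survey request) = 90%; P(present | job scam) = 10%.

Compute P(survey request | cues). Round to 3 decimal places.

For each hypothesis, the unnormalized posterior weight is prior × product of the cue likelihoods:
  malware delivery: 0.36 × 0.56 × 0.21 = 0.042336
  survey request: 0.26 × 0.36 × 0.90 = 0.08424
  job scam: 0.38 × 0.19 × 0.10 = 0.00722
Marginal likelihood of the evidence = 0.1338.
P(survey request | evidence) = 0.08424 / 0.1338 ≈ 0.630.

0.630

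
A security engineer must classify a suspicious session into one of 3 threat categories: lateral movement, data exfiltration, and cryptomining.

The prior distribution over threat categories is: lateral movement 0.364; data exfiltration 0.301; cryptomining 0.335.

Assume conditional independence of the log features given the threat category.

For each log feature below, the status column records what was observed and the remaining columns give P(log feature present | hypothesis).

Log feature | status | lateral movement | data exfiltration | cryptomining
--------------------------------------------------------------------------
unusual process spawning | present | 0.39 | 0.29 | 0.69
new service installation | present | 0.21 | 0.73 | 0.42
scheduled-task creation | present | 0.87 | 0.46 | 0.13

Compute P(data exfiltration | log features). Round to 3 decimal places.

For each hypothesis, the unnormalized posterior weight is prior × product of the log feature likelihoods:
  lateral movement: 0.364 × 0.39 × 0.21 × 0.87 = 0.025936
  data exfiltration: 0.301 × 0.29 × 0.73 × 0.46 = 0.029312
  cryptomining: 0.335 × 0.69 × 0.42 × 0.13 = 0.012621
Normalizing constant Z = 0.025936 + 0.029312 + 0.012621 = 0.067869.
P(data exfiltration | evidence) = 0.029312 / 0.067869 ≈ 0.432.

0.432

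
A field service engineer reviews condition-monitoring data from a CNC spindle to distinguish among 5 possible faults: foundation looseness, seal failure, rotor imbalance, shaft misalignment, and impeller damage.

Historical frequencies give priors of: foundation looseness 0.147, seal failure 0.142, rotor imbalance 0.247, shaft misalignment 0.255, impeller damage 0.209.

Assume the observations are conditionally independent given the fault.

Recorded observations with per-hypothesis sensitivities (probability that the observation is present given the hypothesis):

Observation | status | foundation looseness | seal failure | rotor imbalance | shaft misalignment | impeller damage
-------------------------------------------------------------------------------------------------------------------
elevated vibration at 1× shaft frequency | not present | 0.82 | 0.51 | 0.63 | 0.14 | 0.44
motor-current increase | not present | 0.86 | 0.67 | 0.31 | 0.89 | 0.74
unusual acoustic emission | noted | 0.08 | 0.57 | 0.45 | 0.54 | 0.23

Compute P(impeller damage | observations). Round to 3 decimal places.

For each hypothesis, the unnormalized posterior weight is prior × product of the observation likelihoods (using 1 − P(present | H) for each absent observation):
  foundation looseness: 0.147 × (1 − 0.82) × (1 − 0.86) × 0.08 = 0.00029635
  seal failure: 0.142 × (1 − 0.51) × (1 − 0.67) × 0.57 = 0.013088
  rotor imbalance: 0.247 × (1 − 0.63) × (1 − 0.31) × 0.45 = 0.028377
  shaft misalignment: 0.255 × (1 − 0.14) × (1 − 0.89) × 0.54 = 0.013026
  impeller damage: 0.209 × (1 − 0.44) × (1 − 0.74) × 0.23 = 0.006999
Normalizing constant Z = 0.00029635 + 0.013088 + 0.028377 + 0.013026 + 0.006999 = 0.061786.
P(impeller damage | evidence) = 0.006999 / 0.061786 ≈ 0.113.

0.113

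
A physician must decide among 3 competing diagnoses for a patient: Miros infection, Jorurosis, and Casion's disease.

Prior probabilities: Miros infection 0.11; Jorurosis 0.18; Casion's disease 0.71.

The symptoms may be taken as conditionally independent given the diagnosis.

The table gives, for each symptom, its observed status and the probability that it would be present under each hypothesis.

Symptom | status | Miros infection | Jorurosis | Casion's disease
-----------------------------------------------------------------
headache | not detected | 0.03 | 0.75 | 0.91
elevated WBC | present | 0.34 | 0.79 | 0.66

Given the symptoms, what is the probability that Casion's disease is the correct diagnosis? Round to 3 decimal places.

0.370

Multiply each prior by the joint likelihood of the symptom pattern (using 1 − P(present | H) for each absent symptom):
  Miros infection: 0.11 × (1 − 0.03) × 0.34 = 0.036278
  Jorurosis: 0.18 × (1 − 0.75) × 0.79 = 0.03555
  Casion's disease: 0.71 × (1 − 0.91) × 0.66 = 0.042174
Marginal likelihood of the evidence = 0.114.
P(Casion's disease | evidence) = 0.042174 / 0.114 ≈ 0.370.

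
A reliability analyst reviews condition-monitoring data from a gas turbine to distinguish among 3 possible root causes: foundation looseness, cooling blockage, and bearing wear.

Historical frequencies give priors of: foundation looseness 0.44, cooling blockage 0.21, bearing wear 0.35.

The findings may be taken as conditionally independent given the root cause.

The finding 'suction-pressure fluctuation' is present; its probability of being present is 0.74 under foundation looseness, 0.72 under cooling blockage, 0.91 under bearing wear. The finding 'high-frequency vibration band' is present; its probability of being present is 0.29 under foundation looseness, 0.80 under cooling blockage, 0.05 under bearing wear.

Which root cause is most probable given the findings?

For each hypothesis, the unnormalized posterior weight is prior × product of the finding likelihoods:
  foundation looseness: 0.44 × 0.74 × 0.29 = 0.094424
  cooling blockage: 0.21 × 0.72 × 0.80 = 0.12096
  bearing wear: 0.35 × 0.91 × 0.05 = 0.015925
Normalizing constant Z = 0.094424 + 0.12096 + 0.015925 = 0.23131.
P(foundation looseness | evidence) ≈ 0.094424 / 0.23131 ≈ 0.408
P(cooling blockage | evidence) ≈ 0.12096 / 0.23131 ≈ 0.523
P(bearing wear | evidence) ≈ 0.015925 / 0.23131 ≈ 0.069
The largest is 0.523, so cooling blockage is most probable.

cooling blockage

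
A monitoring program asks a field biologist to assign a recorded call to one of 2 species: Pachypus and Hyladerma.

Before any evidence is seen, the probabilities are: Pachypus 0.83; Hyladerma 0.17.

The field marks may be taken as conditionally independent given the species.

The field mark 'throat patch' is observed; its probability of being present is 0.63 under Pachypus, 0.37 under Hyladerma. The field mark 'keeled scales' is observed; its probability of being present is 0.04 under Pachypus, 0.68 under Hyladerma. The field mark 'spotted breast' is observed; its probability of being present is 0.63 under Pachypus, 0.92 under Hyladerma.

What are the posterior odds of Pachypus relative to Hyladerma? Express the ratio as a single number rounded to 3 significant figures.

The normalizing constant cancels in an odds ratio, so compute prior × likelihood for the two hypotheses only:
  Pachypus: 0.83 × 0.63 × 0.04 × 0.63 = 0.013177
  Hyladerma: 0.17 × 0.37 × 0.68 × 0.92 = 0.03935
Odds(Pachypus : Hyladerma) = 0.013177 / 0.03935 ≈ 0.335.

0.335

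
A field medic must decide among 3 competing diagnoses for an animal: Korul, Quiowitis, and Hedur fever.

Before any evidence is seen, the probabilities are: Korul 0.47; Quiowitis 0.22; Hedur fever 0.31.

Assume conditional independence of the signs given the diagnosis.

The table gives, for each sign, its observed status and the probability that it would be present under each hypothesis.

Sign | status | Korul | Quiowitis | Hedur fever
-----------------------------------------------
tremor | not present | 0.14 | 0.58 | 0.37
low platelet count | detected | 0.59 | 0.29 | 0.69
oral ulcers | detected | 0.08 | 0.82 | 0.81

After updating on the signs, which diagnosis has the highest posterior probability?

Multiply each prior by the joint likelihood of the sign pattern (using 1 − P(present | H) for each absent sign):
  Korul: 0.47 × (1 − 0.14) × 0.59 × 0.08 = 0.019078
  Quiowitis: 0.22 × (1 − 0.58) × 0.29 × 0.82 = 0.021973
  Hedur fever: 0.31 × (1 − 0.37) × 0.69 × 0.81 = 0.10915
Marginal likelihood of the evidence = 0.1502.
P(Korul | evidence) ≈ 0.019078 / 0.1502 ≈ 0.127
P(Quiowitis | evidence) ≈ 0.021973 / 0.1502 ≈ 0.146
P(Hedur fever | evidence) ≈ 0.10915 / 0.1502 ≈ 0.727
The largest is 0.727, so Hedur fever is most probable.

Hedur fever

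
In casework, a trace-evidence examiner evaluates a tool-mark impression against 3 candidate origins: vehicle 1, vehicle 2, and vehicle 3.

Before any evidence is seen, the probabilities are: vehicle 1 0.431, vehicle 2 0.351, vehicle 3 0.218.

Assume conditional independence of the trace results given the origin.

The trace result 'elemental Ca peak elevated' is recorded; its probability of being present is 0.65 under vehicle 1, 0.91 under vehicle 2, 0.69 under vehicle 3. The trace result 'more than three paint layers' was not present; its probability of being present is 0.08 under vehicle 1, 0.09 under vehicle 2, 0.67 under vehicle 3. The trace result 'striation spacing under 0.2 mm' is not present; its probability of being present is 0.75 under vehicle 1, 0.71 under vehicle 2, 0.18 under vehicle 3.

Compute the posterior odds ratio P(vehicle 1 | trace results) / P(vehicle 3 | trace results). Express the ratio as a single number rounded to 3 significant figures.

1.58

The normalizing constant cancels in an odds ratio, so compute prior × likelihood for the two hypotheses only (using 1 − P(present | H) for each absent trace result):
  vehicle 1: 0.431 × 0.65 × (1 − 0.08) × (1 − 0.75) = 0.064435
  vehicle 3: 0.218 × 0.69 × (1 − 0.67) × (1 − 0.18) = 0.040704
Odds(vehicle 1 : vehicle 3) = 0.064435 / 0.040704 ≈ 1.58.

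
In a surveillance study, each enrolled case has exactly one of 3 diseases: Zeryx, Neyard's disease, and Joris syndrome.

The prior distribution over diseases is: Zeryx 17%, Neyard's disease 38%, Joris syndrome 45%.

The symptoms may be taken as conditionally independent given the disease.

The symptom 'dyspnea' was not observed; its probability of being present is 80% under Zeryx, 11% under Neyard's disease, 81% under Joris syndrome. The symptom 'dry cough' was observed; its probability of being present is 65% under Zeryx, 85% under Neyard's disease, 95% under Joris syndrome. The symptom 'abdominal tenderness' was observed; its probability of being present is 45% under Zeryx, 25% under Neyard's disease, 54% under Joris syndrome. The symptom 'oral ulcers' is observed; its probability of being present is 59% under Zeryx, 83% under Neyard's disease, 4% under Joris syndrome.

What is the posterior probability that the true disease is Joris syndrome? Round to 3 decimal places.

By Bayes' rule with conditional independence, the unnormalized weight for each hypothesis is prior × ∏ likelihoods (using 1 − P(present | H) for each absent symptom):
  Zeryx: 0.17 × (1 − 0.80) × 0.65 × 0.45 × 0.59 = 0.0058675
  Neyard's disease: 0.38 × (1 − 0.11) × 0.85 × 0.25 × 0.83 = 0.05965
  Joris syndrome: 0.45 × (1 − 0.81) × 0.95 × 0.54 × 0.04 = 0.0017545
Normalizing constant Z = 0.0058675 + 0.05965 + 0.0017545 = 0.067272.
P(Joris syndrome | evidence) = 0.0017545 / 0.067272 ≈ 0.026.

0.026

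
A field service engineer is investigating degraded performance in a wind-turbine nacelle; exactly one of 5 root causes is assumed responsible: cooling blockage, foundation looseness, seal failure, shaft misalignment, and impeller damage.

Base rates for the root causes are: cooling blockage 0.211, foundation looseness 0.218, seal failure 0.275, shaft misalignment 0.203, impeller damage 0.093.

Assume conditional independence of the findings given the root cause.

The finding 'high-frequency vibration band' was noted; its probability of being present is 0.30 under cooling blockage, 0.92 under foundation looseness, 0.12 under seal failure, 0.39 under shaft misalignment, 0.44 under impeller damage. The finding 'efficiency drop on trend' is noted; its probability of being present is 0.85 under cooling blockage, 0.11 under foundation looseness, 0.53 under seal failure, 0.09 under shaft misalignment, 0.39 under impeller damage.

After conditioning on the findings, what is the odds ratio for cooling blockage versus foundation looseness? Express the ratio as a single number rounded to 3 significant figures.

The normalizing constant cancels in an odds ratio, so compute prior × likelihood for the two hypotheses only:
  cooling blockage: 0.211 × 0.30 × 0.85 = 0.053805
  foundation looseness: 0.218 × 0.92 × 0.11 = 0.022062
Posterior odds = 0.053805 / 0.022062 ≈ 2.44.

2.44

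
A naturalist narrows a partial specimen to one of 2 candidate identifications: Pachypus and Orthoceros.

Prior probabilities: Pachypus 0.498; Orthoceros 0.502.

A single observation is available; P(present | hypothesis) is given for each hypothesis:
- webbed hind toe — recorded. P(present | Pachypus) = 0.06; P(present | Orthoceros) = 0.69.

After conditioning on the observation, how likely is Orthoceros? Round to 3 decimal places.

0.921

Multiply each prior by the likelihood of the observation:
  Pachypus: 0.498 × 0.06 = 0.02988
  Orthoceros: 0.502 × 0.69 = 0.34638
Marginal likelihood of the evidence = 0.37626.
P(Orthoceros | evidence) = 0.34638 / 0.37626 ≈ 0.921.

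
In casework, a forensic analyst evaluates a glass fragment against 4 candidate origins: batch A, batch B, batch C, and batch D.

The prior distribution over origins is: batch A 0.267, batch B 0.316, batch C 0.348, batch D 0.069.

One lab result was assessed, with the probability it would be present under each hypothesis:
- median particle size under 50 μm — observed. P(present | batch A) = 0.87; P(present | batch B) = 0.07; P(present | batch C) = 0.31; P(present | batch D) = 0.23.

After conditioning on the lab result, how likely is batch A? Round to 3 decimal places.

Multiply each prior by the likelihood of the lab result:
  batch A: 0.267 × 0.87 = 0.23229
  batch B: 0.316 × 0.07 = 0.02212
  batch C: 0.348 × 0.31 = 0.10788
  batch D: 0.069 × 0.23 = 0.01587
The unnormalized weights sum to 0.37816.
P(batch A | evidence) = 0.23229 / 0.37816 ≈ 0.614.

0.614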